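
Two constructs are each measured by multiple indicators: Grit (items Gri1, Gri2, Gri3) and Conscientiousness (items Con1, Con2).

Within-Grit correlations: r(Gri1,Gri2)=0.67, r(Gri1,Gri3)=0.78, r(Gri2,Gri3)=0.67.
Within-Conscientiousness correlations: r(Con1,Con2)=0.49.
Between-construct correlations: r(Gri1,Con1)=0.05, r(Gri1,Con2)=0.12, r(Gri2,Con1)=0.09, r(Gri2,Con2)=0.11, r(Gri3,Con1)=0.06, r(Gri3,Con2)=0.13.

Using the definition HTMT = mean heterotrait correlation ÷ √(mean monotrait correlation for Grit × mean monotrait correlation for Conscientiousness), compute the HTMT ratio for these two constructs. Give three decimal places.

0.159

Mean heterotrait r = 0.56/6 = 0.0933.
Mean within-Gri = 2.12/3 = 0.7067; mean within-Con = 0.49/1 = 0.4900.
Geometric mean = √(0.7067 × 0.4900) = 0.5885.
HTMT = 0.0933 / 0.5885 = 0.159.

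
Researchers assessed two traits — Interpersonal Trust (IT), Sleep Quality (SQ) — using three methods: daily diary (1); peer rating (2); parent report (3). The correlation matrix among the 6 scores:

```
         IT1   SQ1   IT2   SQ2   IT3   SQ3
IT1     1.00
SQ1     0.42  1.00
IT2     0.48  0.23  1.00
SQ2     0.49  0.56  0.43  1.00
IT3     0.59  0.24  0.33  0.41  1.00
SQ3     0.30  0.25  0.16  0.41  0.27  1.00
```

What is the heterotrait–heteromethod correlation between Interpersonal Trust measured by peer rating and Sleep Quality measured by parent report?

Different traits and methods: r(IT2, SQ3) = 0.16.

0.16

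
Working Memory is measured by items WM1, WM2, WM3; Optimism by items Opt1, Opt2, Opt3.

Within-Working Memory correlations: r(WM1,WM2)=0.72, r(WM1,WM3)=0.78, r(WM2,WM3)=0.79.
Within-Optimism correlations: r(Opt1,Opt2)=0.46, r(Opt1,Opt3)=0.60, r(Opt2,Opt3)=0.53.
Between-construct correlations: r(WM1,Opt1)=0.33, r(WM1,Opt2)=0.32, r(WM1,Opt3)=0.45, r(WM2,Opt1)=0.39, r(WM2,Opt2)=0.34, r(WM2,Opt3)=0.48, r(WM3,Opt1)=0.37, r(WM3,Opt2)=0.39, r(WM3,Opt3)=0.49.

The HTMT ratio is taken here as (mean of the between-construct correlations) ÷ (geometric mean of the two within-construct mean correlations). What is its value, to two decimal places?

0.62

Mean heterotrait r = 3.56/9 = 0.3956.
Mean within-WM = 2.29/3 = 0.7633; mean within-Opt = 1.59/3 = 0.5300.
Geometric mean = √(0.7633 × 0.5300) = 0.6360.
HTMT = 0.3956 / 0.6360 = 0.62.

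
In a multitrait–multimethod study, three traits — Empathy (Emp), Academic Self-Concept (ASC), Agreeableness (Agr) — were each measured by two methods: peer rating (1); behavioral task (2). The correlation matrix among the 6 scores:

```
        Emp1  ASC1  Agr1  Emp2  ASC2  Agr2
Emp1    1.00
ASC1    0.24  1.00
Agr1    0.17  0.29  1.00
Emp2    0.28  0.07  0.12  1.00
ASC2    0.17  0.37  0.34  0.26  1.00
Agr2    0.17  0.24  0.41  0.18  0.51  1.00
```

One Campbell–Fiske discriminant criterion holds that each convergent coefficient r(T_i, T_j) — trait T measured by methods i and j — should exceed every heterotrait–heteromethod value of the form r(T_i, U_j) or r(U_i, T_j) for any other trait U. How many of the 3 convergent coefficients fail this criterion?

0

Checking each validity diagonal entry against its comparison values:
Emp (methods 1·2): 0.28 vs {0.17, 0.07, 0.17, 0.12} → pass.
ASC (methods 1·2): 0.37 vs {0.07, 0.17, 0.24, 0.34} → pass.
Agr (methods 1·2): 0.41 vs {0.12, 0.17, 0.34, 0.24} → pass.
0 of 3 fail.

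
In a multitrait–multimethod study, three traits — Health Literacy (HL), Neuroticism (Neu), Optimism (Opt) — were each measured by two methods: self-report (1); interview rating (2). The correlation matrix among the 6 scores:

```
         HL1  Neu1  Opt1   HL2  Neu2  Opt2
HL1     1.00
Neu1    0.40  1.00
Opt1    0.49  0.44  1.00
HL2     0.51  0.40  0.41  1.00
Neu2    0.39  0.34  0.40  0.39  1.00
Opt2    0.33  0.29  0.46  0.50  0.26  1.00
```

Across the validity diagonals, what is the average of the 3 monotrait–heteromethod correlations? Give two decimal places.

0.44

Convergent values: 0.51, 0.34, 0.46; mean = 1.31/3 = 0.44.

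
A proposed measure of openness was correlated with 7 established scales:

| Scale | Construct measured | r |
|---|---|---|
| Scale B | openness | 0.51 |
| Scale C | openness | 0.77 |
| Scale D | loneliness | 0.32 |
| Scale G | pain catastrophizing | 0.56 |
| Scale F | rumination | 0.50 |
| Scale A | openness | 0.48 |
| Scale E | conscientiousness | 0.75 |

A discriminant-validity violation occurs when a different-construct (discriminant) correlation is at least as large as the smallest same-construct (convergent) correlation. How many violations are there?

3

Convergent (same construct = openness): Scale B, Scale C, Scale A.
Smallest convergent = 0.48. Discriminant values: 0.32, 0.56, 0.50, 0.75; count ≥ 0.48 → 3.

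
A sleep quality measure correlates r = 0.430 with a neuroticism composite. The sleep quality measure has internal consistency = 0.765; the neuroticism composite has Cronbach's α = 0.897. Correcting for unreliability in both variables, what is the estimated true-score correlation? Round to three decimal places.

0.519

r_true = r_obs / √(r_xx · r_yy) = 0.430 / √(0.765 × 0.897) = 0.430 / √0.686205 = 0.430 / 0.8284 ≈ 0.519.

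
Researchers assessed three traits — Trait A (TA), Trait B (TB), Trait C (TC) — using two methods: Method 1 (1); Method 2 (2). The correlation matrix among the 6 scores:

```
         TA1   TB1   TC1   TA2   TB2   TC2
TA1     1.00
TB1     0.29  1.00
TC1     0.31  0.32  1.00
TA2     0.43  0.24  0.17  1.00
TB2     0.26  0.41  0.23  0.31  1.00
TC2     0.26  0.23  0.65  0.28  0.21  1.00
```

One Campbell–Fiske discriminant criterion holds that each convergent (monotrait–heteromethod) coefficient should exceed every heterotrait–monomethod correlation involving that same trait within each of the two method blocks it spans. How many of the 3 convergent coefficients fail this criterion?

Each convergent coefficient versus the relevant comparison correlations:
TA (methods 1·2): 0.43 vs {0.29, 0.31, 0.31, 0.28} → pass.
TB (methods 1·2): 0.41 vs {0.29, 0.31, 0.32, 0.21} → pass.
TC (methods 1·2): 0.65 vs {0.31, 0.28, 0.32, 0.21} → pass.
0 of 3 fail.

0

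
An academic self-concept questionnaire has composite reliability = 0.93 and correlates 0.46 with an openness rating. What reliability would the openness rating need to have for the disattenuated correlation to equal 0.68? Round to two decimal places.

r_true = r_obs / √(r_xx · r_yy) ⇒ 0.68 = 0.46 / √(0.93 · r_yy).
√(0.93 · r_yy) = 0.46 / 0.68 = 0.6765; 0.93 · r_yy = 0.4577; r_yy = 0.4577 / 0.93 ≈ 0.49.

0.49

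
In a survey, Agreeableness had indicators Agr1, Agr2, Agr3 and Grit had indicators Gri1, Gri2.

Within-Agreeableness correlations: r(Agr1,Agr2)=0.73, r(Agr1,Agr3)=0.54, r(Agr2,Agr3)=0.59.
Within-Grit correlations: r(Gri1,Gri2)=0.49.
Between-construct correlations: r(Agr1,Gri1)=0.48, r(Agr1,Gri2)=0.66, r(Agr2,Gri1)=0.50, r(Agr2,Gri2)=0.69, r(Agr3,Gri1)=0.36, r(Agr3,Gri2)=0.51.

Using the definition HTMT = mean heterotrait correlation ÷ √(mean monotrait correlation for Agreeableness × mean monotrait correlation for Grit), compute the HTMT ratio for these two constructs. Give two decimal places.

0.97

Mean between = 3.20/6 = 0.5333.
Mean within-Agr = 1.86/3 = 0.6200; mean within-Gri = 0.49/1 = 0.4900.
Geometric mean = √(0.6200 × 0.4900) = 0.5512.
HTMT = 0.5333 / 0.5512 = 0.97.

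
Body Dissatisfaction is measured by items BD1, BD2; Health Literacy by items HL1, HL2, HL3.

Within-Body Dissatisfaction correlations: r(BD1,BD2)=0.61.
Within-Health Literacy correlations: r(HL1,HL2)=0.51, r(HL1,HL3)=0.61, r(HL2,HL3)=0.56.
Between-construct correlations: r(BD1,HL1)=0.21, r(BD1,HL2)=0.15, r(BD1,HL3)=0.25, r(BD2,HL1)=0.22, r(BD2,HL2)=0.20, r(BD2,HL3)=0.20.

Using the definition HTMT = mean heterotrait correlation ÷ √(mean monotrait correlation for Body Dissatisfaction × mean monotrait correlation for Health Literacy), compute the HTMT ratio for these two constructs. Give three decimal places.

0.351

Mean heterotrait r = 1.23/6 = 0.2050.
Mean within-BD = 0.61/1 = 0.6100; mean within-HL = 1.68/3 = 0.5600.
Geometric mean = √(0.6100 × 0.5600) = 0.5845.
HTMT = 0.2050 / 0.5845 = 0.351.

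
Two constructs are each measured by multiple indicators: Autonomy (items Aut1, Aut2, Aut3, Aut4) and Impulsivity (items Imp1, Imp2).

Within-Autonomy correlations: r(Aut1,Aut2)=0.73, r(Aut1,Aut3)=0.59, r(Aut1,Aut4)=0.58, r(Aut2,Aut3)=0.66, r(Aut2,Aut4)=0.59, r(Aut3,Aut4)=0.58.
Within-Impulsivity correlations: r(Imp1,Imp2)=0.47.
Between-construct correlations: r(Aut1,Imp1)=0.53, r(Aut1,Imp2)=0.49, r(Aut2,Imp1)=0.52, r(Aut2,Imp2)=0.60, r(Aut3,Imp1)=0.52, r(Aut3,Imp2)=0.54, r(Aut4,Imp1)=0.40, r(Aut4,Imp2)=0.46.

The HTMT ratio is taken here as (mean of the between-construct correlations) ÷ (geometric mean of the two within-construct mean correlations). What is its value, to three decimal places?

Mean heterotrait r = 4.06/8 = 0.5075.
Mean within-Aut = 3.73/6 = 0.6217; mean within-Imp = 0.47/1 = 0.4700.
Geometric mean = √(0.6217 × 0.4700) = 0.5406.
HTMT = 0.5075 / 0.5406 = 0.939.

0.939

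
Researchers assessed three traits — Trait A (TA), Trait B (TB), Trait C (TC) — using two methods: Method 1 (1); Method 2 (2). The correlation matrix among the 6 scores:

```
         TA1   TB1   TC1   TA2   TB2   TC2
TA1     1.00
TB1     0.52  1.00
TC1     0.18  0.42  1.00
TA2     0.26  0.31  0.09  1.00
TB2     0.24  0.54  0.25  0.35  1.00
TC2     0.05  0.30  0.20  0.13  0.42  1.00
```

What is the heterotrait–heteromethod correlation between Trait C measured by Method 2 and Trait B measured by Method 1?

0.30

Different traits and methods: r(TC2, TB1) = 0.30.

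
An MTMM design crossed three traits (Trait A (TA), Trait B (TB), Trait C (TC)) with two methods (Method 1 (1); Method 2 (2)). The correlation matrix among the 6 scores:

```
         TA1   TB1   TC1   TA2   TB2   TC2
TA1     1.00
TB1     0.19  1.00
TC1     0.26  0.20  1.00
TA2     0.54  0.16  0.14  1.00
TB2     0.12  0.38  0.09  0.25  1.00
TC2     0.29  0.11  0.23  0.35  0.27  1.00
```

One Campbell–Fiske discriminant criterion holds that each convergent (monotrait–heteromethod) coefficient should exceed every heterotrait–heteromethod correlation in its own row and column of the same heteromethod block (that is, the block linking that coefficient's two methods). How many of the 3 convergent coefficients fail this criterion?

Convergent coefficients and their comparison sets:
TA (methods 1·2): 0.54 vs {0.12, 0.16, 0.29, 0.14} → pass.
TB (methods 1·2): 0.38 vs {0.16, 0.12, 0.11, 0.09} → pass.
TC (methods 1·2): 0.23 vs {0.14, 0.29, 0.09, 0.11} → fail.
1 of 3 fail.

1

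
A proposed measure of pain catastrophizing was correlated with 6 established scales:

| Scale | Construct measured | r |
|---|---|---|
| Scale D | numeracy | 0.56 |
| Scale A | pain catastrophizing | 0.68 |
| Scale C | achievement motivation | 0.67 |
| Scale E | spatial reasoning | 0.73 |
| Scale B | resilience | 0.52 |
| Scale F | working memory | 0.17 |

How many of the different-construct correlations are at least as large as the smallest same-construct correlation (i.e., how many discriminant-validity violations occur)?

1

Convergent (same construct = pain catastrophizing): Scale A.
Smallest convergent = 0.68. Discriminant values: 0.56, 0.67, 0.73, 0.52, 0.17; count ≥ 0.68 → 1.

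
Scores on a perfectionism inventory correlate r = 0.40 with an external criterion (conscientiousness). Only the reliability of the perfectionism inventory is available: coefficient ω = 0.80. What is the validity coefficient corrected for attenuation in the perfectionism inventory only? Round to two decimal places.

Single correction: r_c = r_obs / √r_xx = 0.40 / √0.80 = 0.40 / 0.8944 ≈ 0.45.

0.45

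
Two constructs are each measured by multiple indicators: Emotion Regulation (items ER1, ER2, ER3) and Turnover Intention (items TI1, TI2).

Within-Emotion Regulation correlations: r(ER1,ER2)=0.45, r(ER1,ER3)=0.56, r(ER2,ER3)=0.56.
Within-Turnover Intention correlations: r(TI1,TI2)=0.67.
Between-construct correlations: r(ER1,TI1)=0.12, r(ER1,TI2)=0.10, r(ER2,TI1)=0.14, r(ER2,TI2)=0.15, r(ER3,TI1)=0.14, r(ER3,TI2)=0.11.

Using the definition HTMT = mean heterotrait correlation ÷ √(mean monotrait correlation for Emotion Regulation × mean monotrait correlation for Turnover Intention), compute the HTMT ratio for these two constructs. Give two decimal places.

Between-construct mean = 0.76/6 = 0.1267.
Mean within-ER = 1.57/3 = 0.5233; mean within-TI = 0.67/1 = 0.6700.
Geometric mean = √(0.5233 × 0.6700) = 0.5921.
HTMT = 0.1267 / 0.5921 = 0.21.

0.21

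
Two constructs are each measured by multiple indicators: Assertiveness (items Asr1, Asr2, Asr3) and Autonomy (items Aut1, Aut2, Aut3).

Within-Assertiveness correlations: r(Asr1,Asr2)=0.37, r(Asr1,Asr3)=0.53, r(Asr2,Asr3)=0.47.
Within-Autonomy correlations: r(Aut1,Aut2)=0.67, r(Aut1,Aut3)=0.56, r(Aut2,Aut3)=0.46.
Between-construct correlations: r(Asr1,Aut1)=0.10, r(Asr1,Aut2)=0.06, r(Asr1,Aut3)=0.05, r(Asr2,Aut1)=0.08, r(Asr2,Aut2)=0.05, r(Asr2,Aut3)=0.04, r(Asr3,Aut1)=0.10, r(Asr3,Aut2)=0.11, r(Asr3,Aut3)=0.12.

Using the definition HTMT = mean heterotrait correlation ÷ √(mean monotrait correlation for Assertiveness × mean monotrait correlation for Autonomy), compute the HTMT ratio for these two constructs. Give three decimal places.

Between-construct mean = 0.71/9 = 0.0789.
Mean within-Asr = 1.37/3 = 0.4567; mean within-Aut = 1.69/3 = 0.5633.
Geometric mean = √(0.4567 × 0.5633) = 0.5072.
HTMT = 0.0789 / 0.5072 = 0.156.

0.156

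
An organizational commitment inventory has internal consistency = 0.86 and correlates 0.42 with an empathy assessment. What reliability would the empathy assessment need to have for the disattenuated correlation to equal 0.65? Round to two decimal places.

0.49

r_true = r_obs / √(r_xx · r_yy) ⇒ 0.65 = 0.42 / √(0.86 · r_yy).
√(0.86 · r_yy) = 0.42 / 0.65 = 0.6462; 0.86 · r_yy = 0.4176; r_yy = 0.4176 / 0.86 ≈ 0.49.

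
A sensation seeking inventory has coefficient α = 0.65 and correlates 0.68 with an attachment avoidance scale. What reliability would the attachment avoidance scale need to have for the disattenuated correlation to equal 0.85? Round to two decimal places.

r_true = r_obs / √(r_xx · r_yy) ⇒ 0.85 = 0.68 / √(0.65 · r_yy).
√(0.65 · r_yy) = 0.68 / 0.85 = 0.8000; 0.65 · r_yy = 0.6400; r_yy = 0.6400 / 0.65 ≈ 0.98.

0.98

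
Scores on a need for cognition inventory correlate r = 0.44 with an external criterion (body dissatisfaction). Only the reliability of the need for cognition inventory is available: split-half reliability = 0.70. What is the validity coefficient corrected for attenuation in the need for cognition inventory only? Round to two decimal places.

Single correction: r_c = r_obs / √r_xx = 0.44 / √0.70 = 0.44 / 0.8367 ≈ 0.53.

0.53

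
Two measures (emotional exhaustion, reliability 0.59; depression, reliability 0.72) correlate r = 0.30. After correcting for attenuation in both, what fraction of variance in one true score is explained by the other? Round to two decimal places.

0.21

Disattenuated r = 0.30 / √(0.59 × 0.72) = 0.30 / 0.6518 = 0.4603.
Shared true-score variance = 0.4603² = 0.2119 ≈ 0.21.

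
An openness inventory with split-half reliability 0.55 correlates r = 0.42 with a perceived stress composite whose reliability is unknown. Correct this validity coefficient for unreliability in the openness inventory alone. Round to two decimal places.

Single correction: r_c = r_obs / √r_xx = 0.42 / √0.55 = 0.42 / 0.7416 ≈ 0.57.

0.57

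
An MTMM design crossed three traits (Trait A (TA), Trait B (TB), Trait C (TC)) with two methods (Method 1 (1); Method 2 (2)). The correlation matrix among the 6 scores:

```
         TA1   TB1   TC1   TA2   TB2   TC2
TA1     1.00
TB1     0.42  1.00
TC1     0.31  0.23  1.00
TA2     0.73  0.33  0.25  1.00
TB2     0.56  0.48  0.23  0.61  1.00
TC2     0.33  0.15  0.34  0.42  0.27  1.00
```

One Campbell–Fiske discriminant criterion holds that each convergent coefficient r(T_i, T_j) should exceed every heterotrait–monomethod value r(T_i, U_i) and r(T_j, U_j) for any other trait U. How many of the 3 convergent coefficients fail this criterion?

Convergent coefficients and their comparison sets:
TA (methods 1·2): 0.73 vs {0.42, 0.61, 0.31, 0.42} → pass.
TB (methods 1·2): 0.48 vs {0.42, 0.61, 0.23, 0.27} → fail.
TC (methods 1·2): 0.34 vs {0.31, 0.42, 0.23, 0.27} → fail.
2 of 3 fail.

2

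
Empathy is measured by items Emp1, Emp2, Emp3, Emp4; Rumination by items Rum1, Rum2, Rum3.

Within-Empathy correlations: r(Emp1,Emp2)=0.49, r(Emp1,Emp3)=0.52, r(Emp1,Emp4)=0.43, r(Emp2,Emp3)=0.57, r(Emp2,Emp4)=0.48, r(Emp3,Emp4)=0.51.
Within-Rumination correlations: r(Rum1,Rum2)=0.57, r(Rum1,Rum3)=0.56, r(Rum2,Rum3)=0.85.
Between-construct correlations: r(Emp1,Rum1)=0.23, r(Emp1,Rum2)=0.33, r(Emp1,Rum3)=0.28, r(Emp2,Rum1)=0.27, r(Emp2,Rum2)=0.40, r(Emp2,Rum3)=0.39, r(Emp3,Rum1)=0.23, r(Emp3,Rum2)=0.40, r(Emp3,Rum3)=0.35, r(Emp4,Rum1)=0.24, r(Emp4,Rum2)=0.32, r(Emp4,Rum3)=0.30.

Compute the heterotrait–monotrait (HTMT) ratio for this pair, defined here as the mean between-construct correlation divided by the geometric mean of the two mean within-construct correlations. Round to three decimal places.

0.543

Between-construct mean = 3.74/12 = 0.3117.
Mean within-Emp = 3.00/6 = 0.5000; mean within-Rum = 1.98/3 = 0.6600.
Geometric mean = √(0.5000 × 0.6600) = 0.5745.
HTMT = 0.3117 / 0.5745 = 0.543.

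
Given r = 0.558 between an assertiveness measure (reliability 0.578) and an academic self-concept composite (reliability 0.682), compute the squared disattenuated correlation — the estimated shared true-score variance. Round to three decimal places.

Disattenuated r = 0.558 / √(0.578 × 0.682) = 0.558 / 0.6279 = 0.8887.
Shared true-score variance = 0.8887² = 0.7898 ≈ 0.790.

0.790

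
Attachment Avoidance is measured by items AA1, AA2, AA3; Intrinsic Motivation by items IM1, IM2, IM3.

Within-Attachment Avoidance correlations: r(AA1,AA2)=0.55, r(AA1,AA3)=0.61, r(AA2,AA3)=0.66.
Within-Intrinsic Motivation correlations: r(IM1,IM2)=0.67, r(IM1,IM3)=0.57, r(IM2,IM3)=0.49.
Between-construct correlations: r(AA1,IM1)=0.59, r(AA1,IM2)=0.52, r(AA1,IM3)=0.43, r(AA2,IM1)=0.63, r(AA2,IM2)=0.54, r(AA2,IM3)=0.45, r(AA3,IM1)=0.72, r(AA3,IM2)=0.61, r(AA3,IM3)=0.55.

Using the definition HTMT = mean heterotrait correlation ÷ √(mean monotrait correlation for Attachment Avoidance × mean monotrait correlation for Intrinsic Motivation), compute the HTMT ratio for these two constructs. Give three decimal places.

0.947

Mean heterotrait r = 5.04/9 = 0.5600.
Mean within-AA = 1.82/3 = 0.6067; mean within-IM = 1.73/3 = 0.5767.
Geometric mean = √(0.6067 × 0.5767) = 0.5915.
HTMT = 0.5600 / 0.5915 = 0.947.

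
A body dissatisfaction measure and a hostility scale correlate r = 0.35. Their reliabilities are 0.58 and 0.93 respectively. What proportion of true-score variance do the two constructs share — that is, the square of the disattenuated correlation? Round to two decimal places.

0.23

Disattenuated r = 0.35 / √(0.58 × 0.93) = 0.35 / 0.7344 = 0.4766.
Shared true-score variance = 0.4766² = 0.2271 ≈ 0.23.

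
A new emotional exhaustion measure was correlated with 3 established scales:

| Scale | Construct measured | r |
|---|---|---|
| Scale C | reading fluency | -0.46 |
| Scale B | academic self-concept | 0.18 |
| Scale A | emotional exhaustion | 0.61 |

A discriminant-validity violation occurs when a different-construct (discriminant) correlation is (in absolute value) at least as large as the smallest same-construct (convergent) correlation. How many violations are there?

0

Convergent (same construct = emotional exhaustion): Scale A.
Smallest convergent = 0.61. Discriminant |r|: 0.46, 0.18; count ≥ 0.61 → 0.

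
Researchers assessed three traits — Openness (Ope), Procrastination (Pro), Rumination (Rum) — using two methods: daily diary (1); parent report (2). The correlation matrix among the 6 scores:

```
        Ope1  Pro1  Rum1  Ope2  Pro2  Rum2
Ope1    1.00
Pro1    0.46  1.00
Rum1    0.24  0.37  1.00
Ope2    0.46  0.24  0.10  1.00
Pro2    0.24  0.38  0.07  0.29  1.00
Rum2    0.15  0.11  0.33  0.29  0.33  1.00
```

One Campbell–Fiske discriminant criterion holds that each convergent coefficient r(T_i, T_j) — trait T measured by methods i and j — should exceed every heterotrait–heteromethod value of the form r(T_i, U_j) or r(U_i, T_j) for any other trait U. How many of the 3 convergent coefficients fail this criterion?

Convergent coefficients and their comparison sets:
Ope (methods 1·2): 0.46 vs {0.24, 0.24, 0.15, 0.10} → pass.
Pro (methods 1·2): 0.38 vs {0.24, 0.24, 0.11, 0.07} → pass.
Rum (methods 1·2): 0.33 vs {0.10, 0.15, 0.07, 0.11} → pass.
0 of 3 fail.

0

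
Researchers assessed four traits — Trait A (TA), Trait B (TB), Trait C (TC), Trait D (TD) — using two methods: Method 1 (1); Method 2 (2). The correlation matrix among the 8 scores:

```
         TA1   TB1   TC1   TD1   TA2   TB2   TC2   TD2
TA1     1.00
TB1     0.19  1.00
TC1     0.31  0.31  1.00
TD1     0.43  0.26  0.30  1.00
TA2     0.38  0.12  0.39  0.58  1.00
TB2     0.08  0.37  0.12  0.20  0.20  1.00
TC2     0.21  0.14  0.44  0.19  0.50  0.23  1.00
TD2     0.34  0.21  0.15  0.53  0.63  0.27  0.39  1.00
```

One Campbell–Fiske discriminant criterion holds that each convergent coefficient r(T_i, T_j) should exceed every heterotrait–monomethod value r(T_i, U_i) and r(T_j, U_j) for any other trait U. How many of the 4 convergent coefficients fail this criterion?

3

Each convergent coefficient versus the relevant comparison correlations:
TA (methods 1·2): 0.38 vs {0.19, 0.20, 0.31, 0.50, 0.43, 0.63} → fail.
TB (methods 1·2): 0.37 vs {0.19, 0.20, 0.31, 0.23, 0.26, 0.27} → pass.
TC (methods 1·2): 0.44 vs {0.31, 0.50, 0.31, 0.23, 0.30, 0.39} → fail.
TD (methods 1·2): 0.53 vs {0.43, 0.63, 0.26, 0.27, 0.30, 0.39} → fail.
3 of 4 fail.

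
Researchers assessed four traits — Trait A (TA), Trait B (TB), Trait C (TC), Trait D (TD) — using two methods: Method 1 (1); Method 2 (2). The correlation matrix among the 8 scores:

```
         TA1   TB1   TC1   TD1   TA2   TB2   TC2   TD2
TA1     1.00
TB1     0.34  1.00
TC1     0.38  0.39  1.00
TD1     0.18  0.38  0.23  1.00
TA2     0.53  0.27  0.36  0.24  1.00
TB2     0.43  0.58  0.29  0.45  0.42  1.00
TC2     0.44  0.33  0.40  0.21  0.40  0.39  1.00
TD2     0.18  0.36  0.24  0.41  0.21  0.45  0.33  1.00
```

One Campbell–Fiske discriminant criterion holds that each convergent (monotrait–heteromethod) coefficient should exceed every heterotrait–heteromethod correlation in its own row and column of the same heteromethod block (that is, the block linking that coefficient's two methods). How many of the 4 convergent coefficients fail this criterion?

2

Convergent coefficients and their comparison sets:
TA (methods 1·2): 0.53 vs {0.43, 0.27, 0.44, 0.36, 0.18, 0.24} → pass.
TB (methods 1·2): 0.58 vs {0.27, 0.43, 0.33, 0.29, 0.36, 0.45} → pass.
TC (methods 1·2): 0.40 vs {0.36, 0.44, 0.29, 0.33, 0.24, 0.21} → fail.
TD (methods 1·2): 0.41 vs {0.24, 0.18, 0.45, 0.36, 0.21, 0.24} → fail.
2 of 4 fail.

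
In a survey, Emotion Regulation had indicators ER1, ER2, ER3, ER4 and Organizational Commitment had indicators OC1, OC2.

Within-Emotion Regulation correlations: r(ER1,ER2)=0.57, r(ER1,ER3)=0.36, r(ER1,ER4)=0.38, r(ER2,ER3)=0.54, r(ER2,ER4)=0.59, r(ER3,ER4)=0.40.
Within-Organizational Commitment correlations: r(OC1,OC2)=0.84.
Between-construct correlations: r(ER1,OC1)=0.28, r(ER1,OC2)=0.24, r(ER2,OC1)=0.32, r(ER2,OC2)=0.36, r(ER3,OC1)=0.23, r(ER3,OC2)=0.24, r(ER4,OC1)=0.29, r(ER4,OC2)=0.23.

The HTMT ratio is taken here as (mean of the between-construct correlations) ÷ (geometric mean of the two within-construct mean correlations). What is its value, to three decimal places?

Between-construct mean = 2.19/8 = 0.2738.
Mean within-ER = 2.84/6 = 0.4733; mean within-OC = 0.84/1 = 0.8400.
Geometric mean = √(0.4733 × 0.8400) = 0.6305.
HTMT = 0.2738 / 0.6305 = 0.434.

0.434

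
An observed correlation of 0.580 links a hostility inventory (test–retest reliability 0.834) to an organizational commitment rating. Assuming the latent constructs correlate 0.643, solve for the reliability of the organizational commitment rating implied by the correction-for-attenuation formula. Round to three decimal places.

r_true = r_obs / √(r_xx · r_yy) ⇒ 0.643 = 0.580 / √(0.834 · r_yy).
√(0.834 · r_yy) = 0.580 / 0.643 = 0.9020; 0.834 · r_yy = 0.8136; r_yy = 0.8136 / 0.834 ≈ 0.976.

0.976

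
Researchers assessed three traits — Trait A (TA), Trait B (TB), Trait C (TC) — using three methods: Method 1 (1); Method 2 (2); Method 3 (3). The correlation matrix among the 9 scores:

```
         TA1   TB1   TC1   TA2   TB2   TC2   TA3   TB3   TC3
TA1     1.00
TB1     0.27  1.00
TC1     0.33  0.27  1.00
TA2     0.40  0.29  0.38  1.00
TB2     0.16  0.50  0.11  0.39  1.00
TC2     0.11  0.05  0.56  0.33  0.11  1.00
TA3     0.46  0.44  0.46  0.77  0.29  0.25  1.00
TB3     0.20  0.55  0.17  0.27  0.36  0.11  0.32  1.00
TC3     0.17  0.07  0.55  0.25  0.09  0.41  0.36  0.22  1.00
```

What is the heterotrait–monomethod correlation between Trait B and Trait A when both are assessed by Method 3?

0.32

Different traits, same method: r(TB3, TA3) = 0.32.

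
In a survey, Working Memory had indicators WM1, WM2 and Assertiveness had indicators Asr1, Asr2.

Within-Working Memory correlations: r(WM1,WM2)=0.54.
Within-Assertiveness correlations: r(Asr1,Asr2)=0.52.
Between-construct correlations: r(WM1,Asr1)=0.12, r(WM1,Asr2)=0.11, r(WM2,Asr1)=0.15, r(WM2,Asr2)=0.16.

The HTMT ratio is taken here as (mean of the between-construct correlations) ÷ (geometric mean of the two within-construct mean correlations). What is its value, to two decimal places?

0.25

Mean between = 0.54/4 = 0.1350.
Mean within-WM = 0.54/1 = 0.5400; mean within-Asr = 0.52/1 = 0.5200.
Geometric mean = √(0.5400 × 0.5200) = 0.5299.
HTMT = 0.1350 / 0.5299 = 0.25.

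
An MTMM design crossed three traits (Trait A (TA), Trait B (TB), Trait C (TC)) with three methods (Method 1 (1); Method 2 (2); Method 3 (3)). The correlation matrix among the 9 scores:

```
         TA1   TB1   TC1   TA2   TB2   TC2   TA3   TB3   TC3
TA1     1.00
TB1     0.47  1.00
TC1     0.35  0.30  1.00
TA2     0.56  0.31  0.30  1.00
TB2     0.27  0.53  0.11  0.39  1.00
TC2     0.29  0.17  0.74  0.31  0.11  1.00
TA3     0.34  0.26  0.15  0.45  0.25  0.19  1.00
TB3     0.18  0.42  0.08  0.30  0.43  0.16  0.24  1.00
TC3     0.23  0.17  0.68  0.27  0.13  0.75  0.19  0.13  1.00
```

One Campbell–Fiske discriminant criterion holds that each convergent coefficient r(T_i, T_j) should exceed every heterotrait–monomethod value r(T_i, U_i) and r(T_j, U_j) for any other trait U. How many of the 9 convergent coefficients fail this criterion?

2

Checking each validity diagonal entry against its comparison values:
TA (methods 1·2): 0.56 vs {0.47, 0.39, 0.35, 0.31} → pass.
TA (methods 1·3): 0.34 vs {0.47, 0.24, 0.35, 0.19} → fail.
TA (methods 2·3): 0.45 vs {0.39, 0.24, 0.31, 0.19} → pass.
TB (methods 1·2): 0.53 vs {0.47, 0.39, 0.30, 0.11} → pass.
TB (methods 1·3): 0.42 vs {0.47, 0.24, 0.30, 0.13} → fail.
TB (methods 2·3): 0.43 vs {0.39, 0.24, 0.11, 0.13} → pass.
TC (methods 1·2): 0.74 vs {0.35, 0.31, 0.30, 0.11} → pass.
TC (methods 1·3): 0.68 vs {0.35, 0.19, 0.30, 0.13} → pass.
TC (methods 2·3): 0.75 vs {0.31, 0.19, 0.11, 0.13} → pass.
2 of 9 fail.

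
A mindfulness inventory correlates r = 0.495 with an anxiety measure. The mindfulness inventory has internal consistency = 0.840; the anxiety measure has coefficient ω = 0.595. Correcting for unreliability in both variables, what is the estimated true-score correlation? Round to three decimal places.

0.700

r_true = r_obs / √(r_xx · r_yy) = 0.495 / √(0.840 × 0.595) = 0.495 / √0.499800 = 0.495 / 0.7070 ≈ 0.700.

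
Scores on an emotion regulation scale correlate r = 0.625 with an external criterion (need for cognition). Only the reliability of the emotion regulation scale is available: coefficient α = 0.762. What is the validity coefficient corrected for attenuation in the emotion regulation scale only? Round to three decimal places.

0.716

Single correction: r_c = r_obs / √r_xx = 0.625 / √0.762 = 0.625 / 0.8729 ≈ 0.716.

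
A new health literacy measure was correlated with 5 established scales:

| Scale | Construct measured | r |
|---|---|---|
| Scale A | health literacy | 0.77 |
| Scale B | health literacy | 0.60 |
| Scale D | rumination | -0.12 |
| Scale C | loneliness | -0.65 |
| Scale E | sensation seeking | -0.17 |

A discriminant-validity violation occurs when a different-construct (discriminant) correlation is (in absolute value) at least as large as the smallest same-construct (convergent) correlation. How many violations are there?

1

Convergent (same construct = health literacy): Scale A, Scale B.
Smallest convergent = 0.60. Discriminant |r|: 0.12, 0.65, 0.17; count ≥ 0.60 → 1.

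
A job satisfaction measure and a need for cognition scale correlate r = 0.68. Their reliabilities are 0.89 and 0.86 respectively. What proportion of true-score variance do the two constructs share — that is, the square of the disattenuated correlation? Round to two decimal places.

Disattenuated r = 0.68 / √(0.89 × 0.86) = 0.68 / 0.8749 = 0.7772.
Shared true-score variance = 0.7772² = 0.6040 ≈ 0.60.

0.60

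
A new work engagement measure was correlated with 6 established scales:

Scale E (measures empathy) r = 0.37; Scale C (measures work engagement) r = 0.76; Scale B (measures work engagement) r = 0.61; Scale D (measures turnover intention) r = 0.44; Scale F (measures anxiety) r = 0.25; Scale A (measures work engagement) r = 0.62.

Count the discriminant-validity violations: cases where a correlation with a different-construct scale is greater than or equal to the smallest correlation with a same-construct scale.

0

Convergent (same construct = work engagement): Scale C, Scale B, Scale A.
Smallest convergent = 0.61. Discriminant values: 0.37, 0.44, 0.25; count ≥ 0.61 → 0.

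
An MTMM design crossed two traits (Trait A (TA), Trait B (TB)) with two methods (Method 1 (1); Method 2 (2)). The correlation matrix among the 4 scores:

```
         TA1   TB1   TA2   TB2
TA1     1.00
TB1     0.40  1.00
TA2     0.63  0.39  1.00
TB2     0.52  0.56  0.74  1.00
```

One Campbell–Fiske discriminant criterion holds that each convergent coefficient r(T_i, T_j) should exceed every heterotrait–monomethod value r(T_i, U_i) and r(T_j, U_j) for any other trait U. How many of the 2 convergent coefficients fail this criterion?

Convergent coefficients and their comparison sets:
TA (methods 1·2): 0.63 vs {0.40, 0.74} → fail.
TB (methods 1·2): 0.56 vs {0.40, 0.74} → fail.
2 of 2 fail.

2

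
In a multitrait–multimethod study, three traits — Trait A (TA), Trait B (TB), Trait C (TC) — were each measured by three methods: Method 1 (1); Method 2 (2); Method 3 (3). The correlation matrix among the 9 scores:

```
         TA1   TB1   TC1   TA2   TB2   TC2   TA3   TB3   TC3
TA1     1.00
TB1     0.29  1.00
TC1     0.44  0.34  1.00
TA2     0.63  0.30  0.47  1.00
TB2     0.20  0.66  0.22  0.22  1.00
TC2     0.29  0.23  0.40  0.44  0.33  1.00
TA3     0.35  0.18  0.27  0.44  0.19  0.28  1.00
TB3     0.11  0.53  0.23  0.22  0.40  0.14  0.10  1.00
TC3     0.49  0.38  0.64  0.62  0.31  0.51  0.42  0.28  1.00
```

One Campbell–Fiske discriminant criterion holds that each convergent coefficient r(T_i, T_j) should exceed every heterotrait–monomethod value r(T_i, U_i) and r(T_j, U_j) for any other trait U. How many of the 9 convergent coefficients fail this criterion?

3

Each convergent coefficient versus the relevant comparison correlations:
TA (methods 1·2): 0.63 vs {0.29, 0.22, 0.44, 0.44} → pass.
TA (methods 1·3): 0.35 vs {0.29, 0.10, 0.44, 0.42} → fail.
TA (methods 2·3): 0.44 vs {0.22, 0.10, 0.44, 0.42} → fail.
TB (methods 1·2): 0.66 vs {0.29, 0.22, 0.34, 0.33} → pass.
TB (methods 1·3): 0.53 vs {0.29, 0.10, 0.34, 0.28} → pass.
TB (methods 2·3): 0.40 vs {0.22, 0.10, 0.33, 0.28} → pass.
TC (methods 1·2): 0.40 vs {0.44, 0.44, 0.34, 0.33} → fail.
TC (methods 1·3): 0.64 vs {0.44, 0.42, 0.34, 0.28} → pass.
TC (methods 2·3): 0.51 vs {0.44, 0.42, 0.33, 0.28} → pass.
3 of 9 fail.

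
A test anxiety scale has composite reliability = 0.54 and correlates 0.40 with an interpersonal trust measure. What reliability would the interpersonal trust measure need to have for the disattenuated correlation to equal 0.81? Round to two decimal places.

r_true = r_obs / √(r_xx · r_yy) ⇒ 0.81 = 0.40 / √(0.54 · r_yy).
√(0.54 · r_yy) = 0.40 / 0.81 = 0.4938; 0.54 · r_yy = 0.2438; r_yy = 0.2438 / 0.54 ≈ 0.45.

0.45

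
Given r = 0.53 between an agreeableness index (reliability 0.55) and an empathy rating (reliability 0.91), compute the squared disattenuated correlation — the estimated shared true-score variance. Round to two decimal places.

Disattenuated r = 0.53 / √(0.55 × 0.91) = 0.53 / 0.7075 = 0.7491.
Shared true-score variance = 0.7491² = 0.5612 ≈ 0.56.

0.56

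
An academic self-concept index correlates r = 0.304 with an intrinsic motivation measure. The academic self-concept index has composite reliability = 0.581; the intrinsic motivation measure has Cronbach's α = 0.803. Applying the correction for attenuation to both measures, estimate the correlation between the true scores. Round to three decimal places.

r_true = r_obs / √(r_xx · r_yy) = 0.304 / √(0.581 × 0.803) = 0.304 / √0.466543 = 0.304 / 0.6830 ≈ 0.445.

0.445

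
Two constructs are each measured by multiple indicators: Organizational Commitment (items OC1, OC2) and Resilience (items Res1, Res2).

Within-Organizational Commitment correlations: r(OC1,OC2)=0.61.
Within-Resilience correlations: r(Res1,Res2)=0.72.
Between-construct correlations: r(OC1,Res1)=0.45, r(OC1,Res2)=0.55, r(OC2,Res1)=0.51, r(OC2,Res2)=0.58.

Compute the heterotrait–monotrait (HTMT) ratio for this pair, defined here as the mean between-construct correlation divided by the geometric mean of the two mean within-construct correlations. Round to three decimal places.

Between-construct mean = 2.09/4 = 0.5225.
Mean within-OC = 0.61/1 = 0.6100; mean within-Res = 0.72/1 = 0.7200.
Geometric mean = √(0.6100 × 0.7200) = 0.6627.
HTMT = 0.5225 / 0.6627 = 0.788.

0.788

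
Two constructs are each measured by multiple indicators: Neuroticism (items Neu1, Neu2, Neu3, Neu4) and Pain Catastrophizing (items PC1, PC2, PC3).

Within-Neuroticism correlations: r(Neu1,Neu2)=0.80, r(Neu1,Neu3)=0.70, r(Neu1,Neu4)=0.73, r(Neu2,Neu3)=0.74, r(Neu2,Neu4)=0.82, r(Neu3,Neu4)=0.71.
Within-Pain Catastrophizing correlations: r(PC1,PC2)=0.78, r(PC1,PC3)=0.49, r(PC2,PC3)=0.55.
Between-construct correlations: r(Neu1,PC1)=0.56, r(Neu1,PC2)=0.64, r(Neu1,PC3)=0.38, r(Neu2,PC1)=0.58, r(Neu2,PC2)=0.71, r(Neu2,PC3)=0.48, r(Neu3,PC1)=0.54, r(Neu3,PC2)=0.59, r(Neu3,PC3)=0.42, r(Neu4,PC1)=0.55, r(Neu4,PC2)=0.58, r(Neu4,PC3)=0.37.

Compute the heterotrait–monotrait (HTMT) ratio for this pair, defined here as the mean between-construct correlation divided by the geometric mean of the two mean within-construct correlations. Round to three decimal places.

0.791

Between-construct mean = 6.40/12 = 0.5333.
Mean within-Neu = 4.50/6 = 0.7500; mean within-PC = 1.82/3 = 0.6067.
Geometric mean = √(0.7500 × 0.6067) = 0.6746.
HTMT = 0.5333 / 0.6746 = 0.791.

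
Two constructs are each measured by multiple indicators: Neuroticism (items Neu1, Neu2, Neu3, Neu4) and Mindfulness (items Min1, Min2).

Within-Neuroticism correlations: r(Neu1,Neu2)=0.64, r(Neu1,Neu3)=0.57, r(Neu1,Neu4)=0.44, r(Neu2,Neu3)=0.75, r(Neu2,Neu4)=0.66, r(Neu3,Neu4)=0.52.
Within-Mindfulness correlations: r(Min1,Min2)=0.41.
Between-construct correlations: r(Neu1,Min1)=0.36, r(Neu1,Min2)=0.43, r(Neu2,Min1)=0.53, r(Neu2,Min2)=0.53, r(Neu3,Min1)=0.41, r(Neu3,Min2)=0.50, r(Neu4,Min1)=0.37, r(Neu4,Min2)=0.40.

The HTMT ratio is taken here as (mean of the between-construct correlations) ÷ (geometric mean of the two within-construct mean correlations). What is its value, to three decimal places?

Mean heterotrait r = 3.53/8 = 0.4413.
Mean within-Neu = 3.58/6 = 0.5967; mean within-Min = 0.41/1 = 0.4100.
Geometric mean = √(0.5967 × 0.4100) = 0.4946.
HTMT = 0.4413 / 0.4946 = 0.892.

0.892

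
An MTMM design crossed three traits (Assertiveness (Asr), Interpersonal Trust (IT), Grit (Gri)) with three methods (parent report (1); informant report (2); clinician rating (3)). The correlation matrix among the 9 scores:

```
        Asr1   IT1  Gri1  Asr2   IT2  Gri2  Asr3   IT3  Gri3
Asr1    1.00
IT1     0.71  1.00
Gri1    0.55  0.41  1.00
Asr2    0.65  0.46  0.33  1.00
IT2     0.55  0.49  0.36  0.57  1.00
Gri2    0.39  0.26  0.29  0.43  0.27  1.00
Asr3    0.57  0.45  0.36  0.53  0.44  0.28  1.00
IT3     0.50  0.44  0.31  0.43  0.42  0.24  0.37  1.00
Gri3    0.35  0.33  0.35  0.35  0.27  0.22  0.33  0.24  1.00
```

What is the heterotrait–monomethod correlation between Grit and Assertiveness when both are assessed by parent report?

0.55

Different traits, same method: r(Gri1, Asr1) = 0.55.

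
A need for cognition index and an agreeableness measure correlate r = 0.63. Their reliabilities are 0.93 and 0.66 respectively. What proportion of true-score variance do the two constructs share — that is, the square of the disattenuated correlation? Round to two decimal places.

0.65

Disattenuated r = 0.63 / √(0.93 × 0.66) = 0.63 / 0.7835 = 0.8041.
Shared true-score variance = 0.8041² = 0.6466 ≈ 0.65.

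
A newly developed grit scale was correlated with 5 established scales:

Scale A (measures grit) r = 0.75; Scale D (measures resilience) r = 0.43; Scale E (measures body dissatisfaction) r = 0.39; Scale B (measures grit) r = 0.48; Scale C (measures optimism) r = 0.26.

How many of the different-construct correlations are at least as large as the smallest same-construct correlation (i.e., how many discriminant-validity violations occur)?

0

Convergent (same construct = grit): Scale A, Scale B.
Smallest convergent = 0.48. Discriminant values: 0.43, 0.39, 0.26; count ≥ 0.48 → 0.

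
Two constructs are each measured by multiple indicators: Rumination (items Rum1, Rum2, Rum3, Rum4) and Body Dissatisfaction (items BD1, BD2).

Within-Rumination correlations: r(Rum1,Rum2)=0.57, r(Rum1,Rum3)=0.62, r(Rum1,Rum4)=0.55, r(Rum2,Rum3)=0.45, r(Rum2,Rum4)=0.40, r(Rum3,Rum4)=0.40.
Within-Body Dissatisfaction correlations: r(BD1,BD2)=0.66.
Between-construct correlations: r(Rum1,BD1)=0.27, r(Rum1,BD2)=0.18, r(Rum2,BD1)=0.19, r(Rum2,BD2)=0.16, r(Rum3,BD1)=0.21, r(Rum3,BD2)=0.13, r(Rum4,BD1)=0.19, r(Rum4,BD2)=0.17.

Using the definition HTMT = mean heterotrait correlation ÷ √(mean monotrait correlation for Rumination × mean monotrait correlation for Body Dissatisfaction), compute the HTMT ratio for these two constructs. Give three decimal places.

Between-construct mean = 1.50/8 = 0.1875.
Mean within-Rum = 2.99/6 = 0.4983; mean within-BD = 0.66/1 = 0.6600.
Geometric mean = √(0.4983 × 0.6600) = 0.5735.
HTMT = 0.1875 / 0.5735 = 0.327.

0.327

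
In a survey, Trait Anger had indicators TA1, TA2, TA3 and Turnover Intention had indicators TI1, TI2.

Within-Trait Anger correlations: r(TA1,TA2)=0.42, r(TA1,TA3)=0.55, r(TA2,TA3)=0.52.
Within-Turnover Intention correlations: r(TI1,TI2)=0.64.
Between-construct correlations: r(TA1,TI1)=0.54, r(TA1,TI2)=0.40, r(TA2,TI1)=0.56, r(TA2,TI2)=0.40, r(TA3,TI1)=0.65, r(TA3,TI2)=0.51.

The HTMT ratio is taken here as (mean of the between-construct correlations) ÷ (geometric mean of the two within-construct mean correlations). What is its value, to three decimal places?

0.905

Mean between = 3.06/6 = 0.5100.
Mean within-TA = 1.49/3 = 0.4967; mean within-TI = 0.64/1 = 0.6400.
Geometric mean = √(0.4967 × 0.6400) = 0.5638.
HTMT = 0.5100 / 0.5638 = 0.905.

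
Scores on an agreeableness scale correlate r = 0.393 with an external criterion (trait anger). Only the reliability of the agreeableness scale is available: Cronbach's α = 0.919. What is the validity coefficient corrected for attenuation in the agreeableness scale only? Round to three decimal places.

0.410

Single correction: r_c = r_obs / √r_xx = 0.393 / √0.919 = 0.393 / 0.9586 ≈ 0.410.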